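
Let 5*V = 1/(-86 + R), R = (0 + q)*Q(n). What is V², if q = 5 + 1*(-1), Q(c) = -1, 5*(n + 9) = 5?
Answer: 1/202500 ≈ 4.9383e-6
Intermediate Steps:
n = -8 (n = -9 + (⅕)*5 = -9 + 1 = -8)
q = 4 (q = 5 - 1 = 4)
R = -4 (R = (0 + 4)*(-1) = 4*(-1) = -4)
V = -1/450 (V = 1/(5*(-86 - 4)) = (⅕)/(-90) = (⅕)*(-1/90) = -1/450 ≈ -0.0022222)
V² = (-1/450)² = 1/202500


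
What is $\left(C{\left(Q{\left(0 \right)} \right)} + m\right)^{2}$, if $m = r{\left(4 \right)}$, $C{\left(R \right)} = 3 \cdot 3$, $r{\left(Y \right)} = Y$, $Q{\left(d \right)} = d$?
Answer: $169$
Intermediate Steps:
$C{\left(R \right)} = 9$
$m = 4$
$\left(C{\left(Q{\left(0 \right)} \right)} + m\right)^{2} = \left(9 + 4\right)^{2} = 13^{2} = 169$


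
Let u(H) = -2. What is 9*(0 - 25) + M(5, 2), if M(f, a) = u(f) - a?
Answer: -229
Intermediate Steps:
M(f, a) = -2 - a
9*(0 - 25) + M(5, 2) = 9*(0 - 25) + (-2 - 1*2) = 9*(-25) + (-2 - 2) = -225 - 4 = -229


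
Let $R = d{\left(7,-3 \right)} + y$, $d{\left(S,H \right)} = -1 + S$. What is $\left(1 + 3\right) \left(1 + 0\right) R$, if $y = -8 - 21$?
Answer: $-92$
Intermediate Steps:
$y = -29$ ($y = -8 - 21 = -29$)
$R = -23$ ($R = \left(-1 + 7\right) - 29 = 6 - 29 = -23$)
$\left(1 + 3\right) \left(1 + 0\right) R = \left(1 + 3\right) \left(1 + 0\right) \left(-23\right) = 4 \cdot 1 \left(-23\right) = 4 \left(-23\right) = -92$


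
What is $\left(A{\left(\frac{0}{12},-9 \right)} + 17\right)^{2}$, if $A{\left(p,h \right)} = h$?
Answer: $64$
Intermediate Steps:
$\left(A{\left(\frac{0}{12},-9 \right)} + 17\right)^{2} = \left(-9 + 17\right)^{2} = 8^{2} = 64$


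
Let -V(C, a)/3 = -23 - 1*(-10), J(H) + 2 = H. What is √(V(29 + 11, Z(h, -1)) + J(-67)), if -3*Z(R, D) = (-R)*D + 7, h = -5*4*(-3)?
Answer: I*√30 ≈ 5.4772*I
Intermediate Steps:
J(H) = -2 + H
h = 60 (h = -20*(-3) = 60)
Z(R, D) = -7/3 + D*R/3 (Z(R, D) = -((-R)*D + 7)/3 = -(-D*R + 7)/3 = -(7 - D*R)/3 = -7/3 + D*R/3)
V(C, a) = 39 (V(C, a) = -3*(-23 - 1*(-10)) = -3*(-23 + 10) = -3*(-13) = 39)
√(V(29 + 11, Z(h, -1)) + J(-67)) = √(39 + (-2 - 67)) = √(39 - 69) = √(-30) = I*√30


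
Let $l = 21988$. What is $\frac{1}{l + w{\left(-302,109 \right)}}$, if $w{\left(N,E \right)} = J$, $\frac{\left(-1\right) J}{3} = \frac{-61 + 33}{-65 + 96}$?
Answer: $\frac{31}{681712} \approx 4.5474 \cdot 10^{-5}$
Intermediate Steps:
$J = \frac{84}{31}$ ($J = - 3 \frac{-61 + 33}{-65 + 96} = - 3 \left(- \frac{28}{31}\right) = - 3 \left(\left(-28\right) \frac{1}{31}\right) = \left(-3\right) \left(- \frac{28}{31}\right) = \frac{84}{31} \approx 2.7097$)
$w{\left(N,E \right)} = \frac{84}{31}$
$\frac{1}{l + w{\left(-302,109 \right)}} = \frac{1}{21988 + \frac{84}{31}} = \frac{1}{\frac{681712}{31}} = \frac{31}{681712}$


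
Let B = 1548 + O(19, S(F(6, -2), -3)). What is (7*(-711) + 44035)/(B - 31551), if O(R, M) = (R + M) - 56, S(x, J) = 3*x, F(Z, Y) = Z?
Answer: -19529/15011 ≈ -1.3010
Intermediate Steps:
O(R, M) = -56 + M + R (O(R, M) = (M + R) - 56 = -56 + M + R)
B = 1529 (B = 1548 + (-56 + 3*6 + 19) = 1548 + (-56 + 18 + 19) = 1548 - 19 = 1529)
(7*(-711) + 44035)/(B - 31551) = (7*(-711) + 44035)/(1529 - 31551) = (-4977 + 44035)/(-30022) = 39058*(-1/30022) = -19529/15011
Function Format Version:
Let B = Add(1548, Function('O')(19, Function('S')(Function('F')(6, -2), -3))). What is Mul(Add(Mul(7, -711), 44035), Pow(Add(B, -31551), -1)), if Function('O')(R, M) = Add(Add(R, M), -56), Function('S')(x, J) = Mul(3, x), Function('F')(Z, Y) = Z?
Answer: Rational(-19529, 15011) ≈ -1.3010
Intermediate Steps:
Function('O')(R, M) = Add(-56, M, R) (Function('O')(R, M) = Add(Add(M, R), -56) = Add(-56, M, R))
B = 1529 (B = Add(1548, Add(-56, Mul(3, 6), 19)) = Add(1548, Add(-56, 18, 19)) = Add(1548, -19) = 1529)
Mul(Add(Mul(7, -711), 44035), Pow(Add(B, -31551), -1)) = Mul(Add(Mul(7, -711), 44035), Pow(Add(1529, -31551), -1)) = Mul(Add(-4977, 44035), Pow(-30022, -1)) = Mul(39058, Rational(-1, 30022)) = Rational(-19529, 15011)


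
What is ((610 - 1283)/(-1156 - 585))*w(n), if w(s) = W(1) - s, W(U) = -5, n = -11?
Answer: 4038/1741 ≈ 2.3194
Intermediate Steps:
w(s) = -5 - s
((610 - 1283)/(-1156 - 585))*w(n) = ((610 - 1283)/(-1156 - 585))*(-5 - 1*(-11)) = (-673/(-1741))*(-5 + 11) = -673*(-1/1741)*6 = (673/1741)*6 = 4038/1741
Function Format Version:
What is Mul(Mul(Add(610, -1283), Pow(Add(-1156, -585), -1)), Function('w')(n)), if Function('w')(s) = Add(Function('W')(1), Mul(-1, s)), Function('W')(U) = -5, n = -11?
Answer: Rational(4038, 1741) ≈ 2.3194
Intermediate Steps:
Function('w')(s) = Add(-5, Mul(-1, s))
Mul(Mul(Add(610, -1283), Pow(Add(-1156, -585), -1)), Function('w')(n)) = Mul(Mul(Add(610, -1283), Pow(Add(-1156, -585), -1)), Add(-5, Mul(-1, -11))) = Mul(Mul(-673, Pow(-1741, -1)), Add(-5, 11)) = Mul(Mul(-673, Rational(-1, 1741)), 6) = Mul(Rational(673, 1741), 6) = Rational(4038, 1741)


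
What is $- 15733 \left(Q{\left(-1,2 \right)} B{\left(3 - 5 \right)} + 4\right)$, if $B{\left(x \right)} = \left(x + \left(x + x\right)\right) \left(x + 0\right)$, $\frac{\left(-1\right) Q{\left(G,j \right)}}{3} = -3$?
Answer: $-1762096$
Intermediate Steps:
$Q{\left(G,j \right)} = 9$ ($Q{\left(G,j \right)} = \left(-3\right) \left(-3\right) = 9$)
$B{\left(x \right)} = 3 x^{2}$ ($B{\left(x \right)} = \left(x + 2 x\right) x = 3 x x = 3 x^{2}$)
$- 15733 \left(Q{\left(-1,2 \right)} B{\left(3 - 5 \right)} + 4\right) = - 15733 \left(9 \cdot 3 \left(3 - 5\right)^{2} + 4\right) = - 15733 \left(9 \cdot 3 \left(-2\right)^{2} + 4\right) = - 15733 \left(9 \cdot 3 \cdot 4 + 4\right) = - 15733 \left(9 \cdot 12 + 4\right) = - 15733 \left(108 + 4\right) = \left(-15733\right) 112 = -1762096$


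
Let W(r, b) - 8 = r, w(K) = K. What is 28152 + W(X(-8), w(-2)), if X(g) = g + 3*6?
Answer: 28170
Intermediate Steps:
X(g) = 18 + g (X(g) = g + 18 = 18 + g)
W(r, b) = 8 + r
28152 + W(X(-8), w(-2)) = 28152 + (8 + (18 - 8)) = 28152 + (8 + 10) = 28152 + 18 = 28170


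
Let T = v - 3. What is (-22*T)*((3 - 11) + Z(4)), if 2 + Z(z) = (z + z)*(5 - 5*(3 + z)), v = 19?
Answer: 88000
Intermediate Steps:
Z(z) = -2 + 2*z*(-10 - 5*z) (Z(z) = -2 + (z + z)*(5 - 5*(3 + z)) = -2 + (2*z)*(5 + (-15 - 5*z)) = -2 + (2*z)*(-10 - 5*z) = -2 + 2*z*(-10 - 5*z))
T = 16 (T = 19 - 3 = 16)
(-22*T)*((3 - 11) + Z(4)) = (-22*16)*((3 - 11) + (-2 - 20*4 - 10*4²)) = -352*(-8 + (-2 - 80 - 10*16)) = -352*(-8 + (-2 - 80 - 160)) = -352*(-8 - 242) = -352*(-250) = 88000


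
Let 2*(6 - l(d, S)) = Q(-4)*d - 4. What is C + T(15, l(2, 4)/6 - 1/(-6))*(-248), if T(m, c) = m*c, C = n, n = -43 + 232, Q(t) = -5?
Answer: -8491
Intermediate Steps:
n = 189
C = 189
l(d, S) = 8 + 5*d/2 (l(d, S) = 6 - (-5*d - 4)/2 = 6 - (-4 - 5*d)/2 = 6 + (2 + 5*d/2) = 8 + 5*d/2)
T(m, c) = c*m
C + T(15, l(2, 4)/6 - 1/(-6))*(-248) = 189 + (((8 + (5/2)*2)/6 - 1/(-6))*15)*(-248) = 189 + (((8 + 5)*(1/6) - 1*(-1/6))*15)*(-248) = 189 + ((13*(1/6) + 1/6)*15)*(-248) = 189 + ((13/6 + 1/6)*15)*(-248) = 189 + ((7/3)*15)*(-248) = 189 + 35*(-248) = 189 - 8680 = -8491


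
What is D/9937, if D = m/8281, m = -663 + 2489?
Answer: 1826/82288297 ≈ 2.2190e-5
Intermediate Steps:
m = 1826
D = 1826/8281 ≈ 0.22050
D/9937 = (1826/8281)/9937 = (1826/8281)*(1/9937) = 1826/82288297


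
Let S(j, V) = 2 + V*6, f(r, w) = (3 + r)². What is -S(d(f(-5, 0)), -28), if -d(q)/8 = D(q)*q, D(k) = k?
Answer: 166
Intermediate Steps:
d(q) = -8*q² (d(q) = -8*q*q = -8*q²)
S(j, V) = 2 + 6*V
-S(d(f(-5, 0)), -28) = -(2 + 6*(-28)) = -(2 - 168) = -1*(-166) = 166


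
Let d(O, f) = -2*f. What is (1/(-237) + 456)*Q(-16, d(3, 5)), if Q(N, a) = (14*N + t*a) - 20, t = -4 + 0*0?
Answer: -7348828/79 ≈ -93023.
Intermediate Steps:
t = -4 (t = -4 + 0 = -4)
Q(N, a) = -20 - 4*a + 14*N (Q(N, a) = (14*N - 4*a) - 20 = (-4*a + 14*N) - 20 = -20 - 4*a + 14*N)
(1/(-237) + 456)*Q(-16, d(3, 5)) = (1/(-237) + 456)*(-20 - (-8)*5 + 14*(-16)) = (-1/237 + 456)*(-20 - 4*(-10) - 224) = 108071*(-20 + 40 - 224)/237 = (108071/237)*(-204) = -7348828/79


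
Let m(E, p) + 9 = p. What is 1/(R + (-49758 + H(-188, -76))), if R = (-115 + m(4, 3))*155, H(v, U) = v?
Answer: -1/68701 ≈ -1.4556e-5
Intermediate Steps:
m(E, p) = -9 + p
R = -18755 (R = (-115 + (-9 + 3))*155 = (-115 - 6)*155 = -121*155 = -18755)
1/(R + (-49758 + H(-188, -76))) = 1/(-18755 + (-49758 - 188)) = 1/(-18755 - 49946) = 1/(-68701) = -1/68701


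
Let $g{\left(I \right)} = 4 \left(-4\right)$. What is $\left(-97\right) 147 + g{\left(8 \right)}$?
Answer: $-14275$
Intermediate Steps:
$g{\left(I \right)} = -16$
$\left(-97\right) 147 + g{\left(8 \right)} = \left(-97\right) 147 - 16 = -14259 - 16 = -14275$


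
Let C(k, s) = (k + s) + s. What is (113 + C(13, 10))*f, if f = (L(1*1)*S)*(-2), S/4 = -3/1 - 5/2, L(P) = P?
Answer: 6424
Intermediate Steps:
C(k, s) = k + 2*s
S = -22 (S = 4*(-3/1 - 5/2) = 4*(-3*1 - 5*1/2) = 4*(-3 - 5/2) = 4*(-11/2) = -22)
f = 44 (f = ((1*1)*(-22))*(-2) = (1*(-22))*(-2) = -22*(-2) = 44)
(113 + C(13, 10))*f = (113 + (13 + 2*10))*44 = (113 + (13 + 20))*44 = (113 + 33)*44 = 146*44 = 6424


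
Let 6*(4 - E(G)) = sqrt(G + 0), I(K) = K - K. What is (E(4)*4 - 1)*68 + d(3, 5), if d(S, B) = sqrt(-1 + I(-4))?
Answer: 2788/3 + I ≈ 929.33 + 1.0*I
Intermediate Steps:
I(K) = 0
d(S, B) = I (d(S, B) = sqrt(-1 + 0) = sqrt(-1) = I)
E(G) = 4 - sqrt(G)/6 (E(G) = 4 - sqrt(G + 0)/6 = 4 - sqrt(G)/6)
(E(4)*4 - 1)*68 + d(3, 5) = ((4 - sqrt(4)/6)*4 - 1)*68 + I = ((4 - 1/6*2)*4 - 1)*68 + I = ((4 - 1/3)*4 - 1)*68 + I = ((11/3)*4 - 1)*68 + I = (44/3 - 1)*68 + I = (41/3)*68 + I = 2788/3 + I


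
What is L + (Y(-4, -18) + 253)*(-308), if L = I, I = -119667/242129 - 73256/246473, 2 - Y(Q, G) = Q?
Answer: -4760701469934639/59678261017 ≈ -79773.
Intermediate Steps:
Y(Q, G) = 2 - Q
I = -47232086515/59678261017 (I = -119667*1/242129 - 73256*1/246473 = -119667/242129 - 73256/246473 = -47232086515/59678261017 ≈ -0.79145)
L = -47232086515/59678261017 ≈ -0.79145
L + (Y(-4, -18) + 253)*(-308) = -47232086515/59678261017 + ((2 - 1*(-4)) + 253)*(-308) = -47232086515/59678261017 + ((2 + 4) + 253)*(-308) = -47232086515/59678261017 + (6 + 253)*(-308) = -47232086515/59678261017 + 259*(-308) = -47232086515/59678261017 - 79772 = -4760701469934639/59678261017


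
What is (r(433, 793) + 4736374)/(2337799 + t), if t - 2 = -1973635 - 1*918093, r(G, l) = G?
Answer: -4736807/553927 ≈ -8.5513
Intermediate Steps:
t = -2891726 (t = 2 + (-1973635 - 1*918093) = 2 + (-1973635 - 918093) = 2 - 2891728 = -2891726)
(r(433, 793) + 4736374)/(2337799 + t) = (433 + 4736374)/(2337799 - 2891726) = 4736807/(-553927) = 4736807*(-1/553927) = -4736807/553927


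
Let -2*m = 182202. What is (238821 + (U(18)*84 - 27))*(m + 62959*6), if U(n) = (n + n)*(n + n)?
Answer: 99657208674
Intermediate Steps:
U(n) = 4*n² (U(n) = (2*n)*(2*n) = 4*n²)
m = -91101 (m = -½*182202 = -91101)
(238821 + (U(18)*84 - 27))*(m + 62959*6) = (238821 + ((4*18²)*84 - 27))*(-91101 + 62959*6) = (238821 + ((4*324)*84 - 27))*(-91101 + 377754) = (238821 + (1296*84 - 27))*286653 = (238821 + (108864 - 27))*286653 = (238821 + 108837)*286653 = 347658*286653 = 99657208674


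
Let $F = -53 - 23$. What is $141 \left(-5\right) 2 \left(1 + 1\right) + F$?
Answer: $-2896$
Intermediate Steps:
$F = -76$
$141 \left(-5\right) 2 \left(1 + 1\right) + F = 141 \left(-5\right) 2 \left(1 + 1\right) - 76 = 141 \left(\left(-10\right) 2\right) - 76 = 141 \left(-20\right) - 76 = -2820 - 76 = -2896$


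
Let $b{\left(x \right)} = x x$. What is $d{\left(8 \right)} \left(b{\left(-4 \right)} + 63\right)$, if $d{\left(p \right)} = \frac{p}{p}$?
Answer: $79$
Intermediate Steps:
$d{\left(p \right)} = 1$
$b{\left(x \right)} = x^{2}$
$d{\left(8 \right)} \left(b{\left(-4 \right)} + 63\right) = 1 \left(\left(-4\right)^{2} + 63\right) = 1 \left(16 + 63\right) = 1 \cdot 79 = 79$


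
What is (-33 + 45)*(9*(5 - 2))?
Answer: 324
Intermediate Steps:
(-33 + 45)*(9*(5 - 2)) = 12*(9*3) = 12*27 = 324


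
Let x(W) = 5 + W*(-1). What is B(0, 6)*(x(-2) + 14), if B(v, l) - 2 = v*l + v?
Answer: 42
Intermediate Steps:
B(v, l) = 2 + v + l*v (B(v, l) = 2 + (v*l + v) = 2 + (l*v + v) = 2 + (v + l*v) = 2 + v + l*v)
x(W) = 5 - W
B(0, 6)*(x(-2) + 14) = (2 + 0 + 6*0)*((5 - 1*(-2)) + 14) = (2 + 0 + 0)*((5 + 2) + 14) = 2*(7 + 14) = 2*21 = 42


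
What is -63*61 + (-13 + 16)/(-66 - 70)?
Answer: -522651/136 ≈ -3843.0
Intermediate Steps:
-63*61 + (-13 + 16)/(-66 - 70) = -3843 + 3/(-136) = -3843 + 3*(-1/136) = -3843 - 3/136 = -522651/136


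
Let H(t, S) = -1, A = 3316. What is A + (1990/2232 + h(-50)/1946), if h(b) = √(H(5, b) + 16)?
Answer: 3701651/1116 + √15/1946 ≈ 3316.9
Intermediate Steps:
h(b) = √15 (h(b) = √(-1 + 16) = √15)
A + (1990/2232 + h(-50)/1946) = 3316 + (1990/2232 + √15/1946) = 3316 + (1990*(1/2232) + √15*(1/1946)) = 3316 + (995/1116 + √15/1946) = 3701651/1116 + √15/1946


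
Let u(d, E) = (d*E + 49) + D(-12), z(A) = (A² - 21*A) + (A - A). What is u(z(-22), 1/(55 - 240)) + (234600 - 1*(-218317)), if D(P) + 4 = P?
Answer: 83794804/185 ≈ 4.5295e+5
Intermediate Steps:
D(P) = -4 + P
z(A) = A² - 21*A (z(A) = (A² - 21*A) + 0 = A² - 21*A)
u(d, E) = 33 + E*d (u(d, E) = (d*E + 49) + (-4 - 12) = (E*d + 49) - 16 = (49 + E*d) - 16 = 33 + E*d)
u(z(-22), 1/(55 - 240)) + (234600 - 1*(-218317)) = (33 + (-22*(-21 - 22))/(55 - 240)) + (234600 - 1*(-218317)) = (33 + (-22*(-43))/(-185)) + (234600 + 218317) = (33 - 1/185*946) + 452917 = (33 - 946/185) + 452917 = 5159/185 + 452917 = 83794804/185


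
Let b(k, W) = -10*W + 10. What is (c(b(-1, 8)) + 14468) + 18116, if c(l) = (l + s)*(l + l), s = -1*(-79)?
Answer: 31324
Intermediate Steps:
s = 79
b(k, W) = 10 - 10*W
c(l) = 2*l*(79 + l) (c(l) = (l + 79)*(l + l) = (79 + l)*(2*l) = 2*l*(79 + l))
(c(b(-1, 8)) + 14468) + 18116 = (2*(10 - 10*8)*(79 + (10 - 10*8)) + 14468) + 18116 = (2*(10 - 80)*(79 + (10 - 80)) + 14468) + 18116 = (2*(-70)*(79 - 70) + 14468) + 18116 = (2*(-70)*9 + 14468) + 18116 = (-1260 + 14468) + 18116 = 13208 + 18116 = 31324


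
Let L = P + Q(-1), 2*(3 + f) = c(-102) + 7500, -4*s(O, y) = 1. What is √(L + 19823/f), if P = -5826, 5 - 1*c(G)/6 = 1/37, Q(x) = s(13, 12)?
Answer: I*√243972874509/6474 ≈ 76.295*I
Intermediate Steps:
s(O, y) = -¼ (s(O, y) = -¼*1 = -¼)
Q(x) = -¼
c(G) = 1104/37 (c(G) = 30 - 6/37 = 1104/37)
f = 139191/37 (f = -3 + (1104/37 + 7500)/2 = -3 + (½)*(278604/37) = -3 + 139302/37 = 139191/37 ≈ 3761.9)
L = -23305/4 (L = -5826 - ¼ = -23305/4 ≈ -5826.3)
√(L + 19823/f) = √(-23305/4 + 19823/(139191/37)) = √(-23305/4 + 19823*(37/139191)) = √(-23305/4 + 17057/3237) = √(-75370057/12948) = I*√243972874509/6474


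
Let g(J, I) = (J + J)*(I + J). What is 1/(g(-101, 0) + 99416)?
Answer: 1/119818 ≈ 8.3460e-6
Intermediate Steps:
g(J, I) = 2*J*(I + J) (g(J, I) = (2*J)*(I + J) = 2*J*(I + J))
1/(g(-101, 0) + 99416) = 1/(2*(-101)*(0 - 101) + 99416) = 1/(2*(-101)*(-101) + 99416) = 1/(20402 + 99416) = 1/119818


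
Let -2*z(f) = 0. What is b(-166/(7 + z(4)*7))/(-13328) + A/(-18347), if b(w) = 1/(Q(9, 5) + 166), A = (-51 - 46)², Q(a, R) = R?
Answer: -3063422477/5973489648 ≈ -0.51284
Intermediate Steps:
z(f) = 0 (z(f) = -½*0 = 0)
A = 9409 (A = (-97)² = 9409)
b(w) = 1/171 (b(w) = 1/(5 + 166) = 1/171)
b(-166/(7 + z(4)*7))/(-13328) + A/(-18347) = (1/171)/(-13328) + 9409/(-18347) = (1/171)*(-1/13328) + 9409*(-1/18347) = -1/2279088 - 9409/18347 = -3063422477/5973489648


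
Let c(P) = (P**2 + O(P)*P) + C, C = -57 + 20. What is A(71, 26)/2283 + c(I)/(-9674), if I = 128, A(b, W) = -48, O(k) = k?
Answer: -25063075/7361914 ≈ -3.4044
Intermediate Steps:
C = -37
c(P) = -37 + 2*P**2 (c(P) = (P**2 + P*P) - 37 = (P**2 + P**2) - 37 = 2*P**2 - 37 = -37 + 2*P**2)
A(71, 26)/2283 + c(I)/(-9674) = -48/2283 + (-37 + 2*128**2)/(-9674) = -48*1/2283 + (-37 + 2*16384)*(-1/9674) = -16/761 + (-37 + 32768)*(-1/9674) = -16/761 + 32731*(-1/9674) = -16/761 - 32731/9674 = -25063075/7361914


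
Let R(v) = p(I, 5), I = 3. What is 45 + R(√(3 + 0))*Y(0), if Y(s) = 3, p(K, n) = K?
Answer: 54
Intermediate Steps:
R(v) = 3
45 + R(√(3 + 0))*Y(0) = 45 + 3*3 = 45 + 9 = 54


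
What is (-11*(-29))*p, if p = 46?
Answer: 14674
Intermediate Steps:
(-11*(-29))*p = -11*(-29)*46 = 319*46 = 14674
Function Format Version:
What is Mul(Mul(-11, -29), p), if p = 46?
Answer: 14674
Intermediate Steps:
Mul(Mul(-11, -29), p) = Mul(Mul(-11, -29), 46) = Mul(319, 46) = 14674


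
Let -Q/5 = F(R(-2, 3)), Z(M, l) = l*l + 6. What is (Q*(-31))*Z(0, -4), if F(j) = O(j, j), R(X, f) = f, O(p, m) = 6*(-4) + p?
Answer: -71610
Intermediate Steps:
O(p, m) = -24 + p
F(j) = -24 + j
Z(M, l) = 6 + l² (Z(M, l) = l² + 6 = 6 + l²)
Q = 105 (Q = -5*(-24 + 3) = -5*(-21) = 105)
(Q*(-31))*Z(0, -4) = (105*(-31))*(6 + (-4)²) = -3255*(6 + 16) = -3255*22 = -71610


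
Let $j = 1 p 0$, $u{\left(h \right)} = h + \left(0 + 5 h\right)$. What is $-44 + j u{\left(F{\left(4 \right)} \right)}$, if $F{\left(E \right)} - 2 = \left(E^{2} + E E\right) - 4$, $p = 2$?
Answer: $-44$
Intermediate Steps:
$F{\left(E \right)} = -2 + 2 E^{2}$ ($F{\left(E \right)} = 2 - \left(4 - E^{2} - E E\right) = 2 + \left(\left(E^{2} + E^{2}\right) - 4\right) = 2 + \left(2 E^{2} - 4\right) = 2 + \left(-4 + 2 E^{2}\right) = -2 + 2 E^{2}$)
$u{\left(h \right)} = 6 h$ ($u{\left(h \right)} = h + 5 h = 6 h$)
$j = 0$ ($j = 1 \cdot 2 \cdot 0 = 2 \cdot 0 = 0$)
$-44 + j u{\left(F{\left(4 \right)} \right)} = -44 + 0 \cdot 6 \left(-2 + 2 \cdot 4^{2}\right) = -44 + 0 \cdot 6 \left(-2 + 2 \cdot 16\right) = -44 + 0 \cdot 6 \left(-2 + 32\right) = -44 + 0 \cdot 6 \cdot 30 = -44 + 0 \cdot 180 = -44 + 0 = -44$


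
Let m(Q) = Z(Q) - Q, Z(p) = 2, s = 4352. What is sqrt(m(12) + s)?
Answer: sqrt(4342) ≈ 65.894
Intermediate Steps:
m(Q) = 2 - Q
sqrt(m(12) + s) = sqrt((2 - 1*12) + 4352) = sqrt((2 - 12) + 4352) = sqrt(-10 + 4352) = sqrt(4342)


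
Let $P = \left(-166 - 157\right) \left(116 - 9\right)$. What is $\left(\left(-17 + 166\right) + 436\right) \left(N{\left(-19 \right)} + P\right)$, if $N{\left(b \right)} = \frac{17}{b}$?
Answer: $- \frac{384155460}{19} \approx -2.0219 \cdot 10^{7}$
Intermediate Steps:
$P = -34561$ ($P = \left(-323\right) 107 = -34561$)
$\left(\left(-17 + 166\right) + 436\right) \left(N{\left(-19 \right)} + P\right) = \left(\left(-17 + 166\right) + 436\right) \left(\frac{17}{-19} - 34561\right) = \left(149 + 436\right) \left(17 \left(- \frac{1}{19}\right) - 34561\right) = 585 \left(- \frac{17}{19} - 34561\right) = 585 \left(- \frac{656676}{19}\right) = - \frac{384155460}{19}$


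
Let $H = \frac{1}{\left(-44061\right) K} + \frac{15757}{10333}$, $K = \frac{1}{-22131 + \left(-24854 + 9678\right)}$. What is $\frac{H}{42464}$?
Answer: $\frac{134970301}{2416638517404} \approx 5.585 \cdot 10^{-5}$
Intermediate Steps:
$K = - \frac{1}{37307}$ ($K = \frac{1}{-22131 - 15176} = \frac{1}{-37307} = - \frac{1}{37307} \approx -2.6805 \cdot 10^{-5}$)
$H = \frac{1079762408}{455282313}$ ($H = \frac{1}{\left(-44061\right) \left(- \frac{1}{37307}\right)} + \frac{15757}{10333} = \left(- \frac{1}{44061}\right) \left(-37307\right) + 15757 \cdot \frac{1}{10333} = \frac{37307}{44061} + \frac{15757}{10333} = \frac{1079762408}{455282313} \approx 2.3716$)
$\frac{H}{42464} = \frac{1079762408}{455282313 \cdot 42464} = \frac{1079762408}{455282313} \cdot \frac{1}{42464} = \frac{134970301}{2416638517404}$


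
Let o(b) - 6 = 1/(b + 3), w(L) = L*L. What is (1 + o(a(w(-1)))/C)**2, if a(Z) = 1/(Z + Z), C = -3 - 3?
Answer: 1/441 ≈ 0.0022676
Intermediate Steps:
w(L) = L**2
C = -6
a(Z) = 1/(2*Z)
o(b) = 6 + 1/(3 + b) (o(b) = 6 + 1/(b + 3) = 6 + 1/(3 + b))
(1 + o(a(w(-1)))/C)**2 = (1 + ((19 + 6*(1/(2*((-1)**2))))/(3 + 1/(2*((-1)**2))))/(-6))**2 = (1 + ((19 + 6*((1/2)/1))/(3 + (1/2)/1))*(-1/6))**2 = (1 + ((19 + 6*((1/2)*1))/(3 + (1/2)*1))*(-1/6))**2 = (1 + ((19 + 6*(1/2))/(3 + 1/2))*(-1/6))**2 = (1 + ((19 + 3)/(7/2))*(-1/6))**2 = (1 + ((2/7)*22)*(-1/6))**2 = (1 + (44/7)*(-1/6))**2 = (1 - 22/21)**2 = (-1/21)**2 = 1/441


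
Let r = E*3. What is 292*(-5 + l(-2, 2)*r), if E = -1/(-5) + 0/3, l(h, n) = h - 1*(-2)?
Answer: -1460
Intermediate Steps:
l(h, n) = 2 + h (l(h, n) = h + 2 = 2 + h)
E = ⅕ (E = -1*(-⅕) + 0*(⅓) = ⅕ + 0 = ⅕ ≈ 0.20000)
r = ⅗ (r = (⅕)*3 = ⅗ ≈ 0.60000)
292*(-5 + l(-2, 2)*r) = 292*(-5 + (2 - 2)*(⅗)) = 292*(-5 + 0*(⅗)) = 292*(-5 + 0) = 292*(-5) = -1460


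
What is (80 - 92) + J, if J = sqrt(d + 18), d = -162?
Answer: -12 + 12*I ≈ -12.0 + 12.0*I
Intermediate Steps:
J = 12*I (J = sqrt(-162 + 18) = sqrt(-144) = 12*I ≈ 12.0*I)
(80 - 92) + J = (80 - 92) + 12*I = -12 + 12*I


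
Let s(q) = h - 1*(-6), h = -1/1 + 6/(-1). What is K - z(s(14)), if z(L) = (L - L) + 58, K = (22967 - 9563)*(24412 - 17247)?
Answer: 96039602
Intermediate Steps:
h = -7 (h = -1*1 + 6*(-1) = -1 - 6 = -7)
s(q) = -1 (s(q) = -7 - 1*(-6) = -7 + 6 = -1)
K = 96039660 (K = 13404*7165 = 96039660)
z(L) = 58 (z(L) = 0 + 58 = 58)
K - z(s(14)) = 96039660 - 1*58 = 96039660 - 58 = 96039602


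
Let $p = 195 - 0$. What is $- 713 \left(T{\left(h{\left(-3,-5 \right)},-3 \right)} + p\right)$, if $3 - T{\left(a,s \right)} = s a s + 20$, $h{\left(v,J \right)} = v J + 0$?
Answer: $-30659$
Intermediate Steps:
$h{\left(v,J \right)} = J v$ ($h{\left(v,J \right)} = J v + 0 = J v$)
$p = 195$ ($p = 195 + \left(-248 + 248\right) = 195 + 0 = 195$)
$T{\left(a,s \right)} = -17 - a s^{2}$ ($T{\left(a,s \right)} = 3 - \left(s a s + 20\right) = 3 - \left(a s s + 20\right) = 3 - \left(a s^{2} + 20\right) = 3 - \left(20 + a s^{2}\right) = -17 - a s^{2}$)
$- 713 \left(T{\left(h{\left(-3,-5 \right)},-3 \right)} + p\right) = - 713 \left(\left(-17 - \left(-5\right) \left(-3\right) \left(-3\right)^{2}\right) + 195\right) = - 713 \left(\left(-17 - 15 \cdot 9\right) + 195\right) = - 713 \left(\left(-17 - 135\right) + 195\right) = - 713 \left(-152 + 195\right) = \left(-713\right) 43 = -30659$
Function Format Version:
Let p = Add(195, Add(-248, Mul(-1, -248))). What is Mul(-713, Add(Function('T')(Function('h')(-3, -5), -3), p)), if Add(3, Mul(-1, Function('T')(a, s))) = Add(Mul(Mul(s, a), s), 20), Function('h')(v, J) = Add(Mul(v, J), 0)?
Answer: -30659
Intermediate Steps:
Function('h')(v, J) = Mul(J, v) (Function('h')(v, J) = Add(Mul(J, v), 0) = Mul(J, v))
p = 195 (p = Add(195, Add(-248, 248)) = Add(195, 0) = 195)
Function('T')(a, s) = Add(-17, Mul(-1, a, Pow(s, 2))) (Function('T')(a, s) = Add(3, Mul(-1, Add(Mul(Mul(s, a), s), 20))) = Add(3, Mul(-1, Add(Mul(Mul(a, s), s), 20))) = Add(3, Mul(-1, Add(Mul(a, Pow(s, 2)), 20))) = Add(3, Mul(-1, Add(20, Mul(a, Pow(s, 2))))) = Add(3, Add(-20, Mul(-1, a, Pow(s, 2)))) = Add(-17, Mul(-1, a, Pow(s, 2))))
Mul(-713, Add(Function('T')(Function('h')(-3, -5), -3), p)) = Mul(-713, Add(Add(-17, Mul(-1, Mul(-5, -3), Pow(-3, 2))), 195)) = Mul(-713, Add(Add(-17, Mul(-1, 15, 9)), 195)) = Mul(-713, Add(Add(-17, -135), 195)) = Mul(-713, Add(-152, 195)) = Mul(-713, 43) = -30659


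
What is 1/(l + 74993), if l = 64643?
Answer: 1/139636 ≈ 7.1615e-6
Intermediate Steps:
1/(l + 74993) = 1/(64643 + 74993) = 1/139636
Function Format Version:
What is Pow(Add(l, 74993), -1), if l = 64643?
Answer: Rational(1, 139636) ≈ 7.1615e-6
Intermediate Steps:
Pow(Add(l, 74993), -1) = Pow(Add(64643, 74993), -1) = Pow(139636, -1) = Rational(1, 139636)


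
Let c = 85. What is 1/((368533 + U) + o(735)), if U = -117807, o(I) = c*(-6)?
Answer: 1/250216 ≈ 3.9965e-6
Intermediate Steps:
o(I) = -510 (o(I) = 85*(-6) = -510)
1/((368533 + U) + o(735)) = 1/((368533 - 117807) - 510) = 1/(250726 - 510) = 1/250216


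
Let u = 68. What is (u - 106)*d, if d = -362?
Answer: 13756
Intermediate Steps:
(u - 106)*d = (68 - 106)*(-362) = -38*(-362) = 13756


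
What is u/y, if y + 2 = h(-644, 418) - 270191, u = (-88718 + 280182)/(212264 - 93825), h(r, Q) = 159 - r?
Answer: -95732/15953141105 ≈ -6.0008e-6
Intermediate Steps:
u = 191464/118439 ≈ 1.6166
y = -269390 (y = -2 + ((159 - 1*(-644)) - 270191) = -2 + ((159 + 644) - 270191) = -2 + (803 - 270191) = -2 - 269388 = -269390)
u/y = (191464/118439)/(-269390) = (191464/118439)*(-1/269390) = -95732/15953141105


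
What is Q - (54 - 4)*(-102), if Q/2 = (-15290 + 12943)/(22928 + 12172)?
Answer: 89502653/17550 ≈ 5099.9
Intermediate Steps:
Q = -2347/17550 (Q = 2*((-15290 + 12943)/(22928 + 12172)) = 2*(-2347/35100) = -2347/17550 ≈ -0.13373)
Q - (54 - 4)*(-102) = -2347/17550 - (54 - 4)*(-102) = -2347/17550 - 50*(-102) = -2347/17550 - 1*(-5100) = -2347/17550 + 5100 = 89502653/17550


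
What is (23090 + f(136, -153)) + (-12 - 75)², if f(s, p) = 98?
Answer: 30757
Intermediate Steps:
(23090 + f(136, -153)) + (-12 - 75)² = (23090 + 98) + (-12 - 75)² = 23188 + (-87)² = 23188 + 7569 = 30757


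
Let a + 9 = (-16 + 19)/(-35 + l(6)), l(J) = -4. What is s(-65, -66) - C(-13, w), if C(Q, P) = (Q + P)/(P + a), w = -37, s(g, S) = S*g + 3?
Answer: 2570857/599 ≈ 4291.9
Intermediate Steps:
s(g, S) = 3 + S*g
a = -118/13 (a = -9 + (-16 + 19)/(-35 - 4) = -9 + 3/(-39) = -9 + 3*(-1/39) = -9 - 1/13 = -118/13 ≈ -9.0769)
C(Q, P) = (P + Q)/(-118/13 + P) (C(Q, P) = (Q + P)/(P - 118/13) = (P + Q)/(-118/13 + P))
s(-65, -66) - C(-13, w) = (3 - 66*(-65)) - 13*(-37 - 13)/(-118 + 13*(-37)) = (3 + 4290) - 13*(-50)/(-118 - 481) = 4293 - 13*(-50)/(-599) = 4293 - 13*(-1)*(-50)/599 = 4293 - 1*650/599 = 4293 - 650/599 = 2570857/599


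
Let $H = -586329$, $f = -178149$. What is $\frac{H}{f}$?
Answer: $\frac{195443}{59383} \approx 3.2912$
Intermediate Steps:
$\frac{H}{f} = - \frac{586329}{-178149} = \left(-586329\right) \left(- \frac{1}{178149}\right) = \frac{195443}{59383}$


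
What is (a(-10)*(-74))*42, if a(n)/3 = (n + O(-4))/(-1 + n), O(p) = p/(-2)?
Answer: -74592/11 ≈ -6781.1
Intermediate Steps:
O(p) = -p/2 (O(p) = p*(-½) = -p/2)
a(n) = 3*(2 + n)/(-1 + n) (a(n) = 3*((n - ½*(-4))/(-1 + n)) = 3*((n + 2)/(-1 + n)) = 3*((2 + n)/(-1 + n)) = 3*(2 + n)/(-1 + n))
(a(-10)*(-74))*42 = ((3*(2 - 10)/(-1 - 10))*(-74))*42 = ((3*(-8)/(-11))*(-74))*42 = ((3*(-1/11)*(-8))*(-74))*42 = ((24/11)*(-74))*42 = -1776/11*42 = -74592/11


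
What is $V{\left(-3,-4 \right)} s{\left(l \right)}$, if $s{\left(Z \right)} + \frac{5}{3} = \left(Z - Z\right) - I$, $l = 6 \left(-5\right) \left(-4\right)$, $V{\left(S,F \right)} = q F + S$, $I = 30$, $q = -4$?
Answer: $- \frac{1235}{3} \approx -411.67$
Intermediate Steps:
$V{\left(S,F \right)} = S - 4 F$ ($V{\left(S,F \right)} = - 4 F + S = S - 4 F$)
$l = 120$ ($l = \left(-30\right) \left(-4\right) = 120$)
$s{\left(Z \right)} = - \frac{95}{3}$ ($s{\left(Z \right)} = - \frac{5}{3} + \left(\left(Z - Z\right) - 30\right) = - \frac{5}{3} + \left(0 - 30\right) = - \frac{5}{3} - 30 = - \frac{95}{3}$)
$V{\left(-3,-4 \right)} s{\left(l \right)} = \left(-3 - -16\right) \left(- \frac{95}{3}\right) = \left(-3 + 16\right) \left(- \frac{95}{3}\right) = 13 \left(- \frac{95}{3}\right) = - \frac{1235}{3}$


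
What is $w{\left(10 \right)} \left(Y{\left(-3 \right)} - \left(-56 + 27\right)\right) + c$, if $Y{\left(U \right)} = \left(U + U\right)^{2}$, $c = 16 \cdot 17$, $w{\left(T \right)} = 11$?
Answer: $987$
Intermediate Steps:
$c = 272$
$Y{\left(U \right)} = 4 U^{2}$ ($Y{\left(U \right)} = \left(2 U\right)^{2} = 4 U^{2}$)
$w{\left(10 \right)} \left(Y{\left(-3 \right)} - \left(-56 + 27\right)\right) + c = 11 \left(4 \left(-3\right)^{2} - \left(-56 + 27\right)\right) + 272 = 11 \left(4 \cdot 9 - -29\right) + 272 = 11 \left(36 + 29\right) + 272 = 11 \cdot 65 + 272 = 715 + 272 = 987$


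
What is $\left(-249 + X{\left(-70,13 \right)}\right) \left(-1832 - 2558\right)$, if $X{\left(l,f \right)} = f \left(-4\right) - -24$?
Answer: $1216030$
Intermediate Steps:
$X{\left(l,f \right)} = 24 - 4 f$ ($X{\left(l,f \right)} = - 4 f + 24 = 24 - 4 f$)
$\left(-249 + X{\left(-70,13 \right)}\right) \left(-1832 - 2558\right) = \left(-249 + \left(24 - 52\right)\right) \left(-1832 - 2558\right) = \left(-249 + \left(24 - 52\right)\right) \left(-4390\right) = \left(-249 - 28\right) \left(-4390\right) = \left(-277\right) \left(-4390\right) = 1216030$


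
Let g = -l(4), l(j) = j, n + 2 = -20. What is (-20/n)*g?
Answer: -40/11 ≈ -3.6364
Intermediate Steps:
n = -22 (n = -2 - 20 = -22)
g = -4 (g = -1*4 = -4)
(-20/n)*g = -20/(-22)*(-4) = -20*(-1/22)*(-4) = (10/11)*(-4) = -40/11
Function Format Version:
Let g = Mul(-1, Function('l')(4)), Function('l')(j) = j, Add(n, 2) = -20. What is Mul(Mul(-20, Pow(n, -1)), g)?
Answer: Rational(-40, 11) ≈ -3.6364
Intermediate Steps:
n = -22 (n = Add(-2, -20) = -22)
g = -4 (g = Mul(-1, 4) = -4)
Mul(Mul(-20, Pow(n, -1)), g) = Mul(Mul(-20, Pow(-22, -1)), -4) = Mul(Mul(-20, Rational(-1, 22)), -4) = Mul(Rational(10, 11), -4) = Rational(-40, 11)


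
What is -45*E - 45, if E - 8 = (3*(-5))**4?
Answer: -2278530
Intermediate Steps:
E = 50633 (E = 8 + (3*(-5))**4 = 8 + (-15)**4 = 8 + 50625 = 50633)
-45*E - 45 = -45*50633 - 45 = -2278485 - 45 = -2278530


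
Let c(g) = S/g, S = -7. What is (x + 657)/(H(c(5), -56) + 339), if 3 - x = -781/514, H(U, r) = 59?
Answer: 340021/204572 ≈ 1.6621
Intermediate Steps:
c(g) = -7/g
x = 2323/514 (x = 3 - (-781)/514 = 3 - 1*(-781/514) = 3 + 781/514 = 2323/514 ≈ 4.5195)
(x + 657)/(H(c(5), -56) + 339) = (2323/514 + 657)/(59 + 339) = (340021/514)/398 = (340021/514)*(1/398) = 340021/204572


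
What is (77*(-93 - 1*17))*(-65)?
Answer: 550550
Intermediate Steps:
(77*(-93 - 1*17))*(-65) = (77*(-93 - 17))*(-65) = (77*(-110))*(-65) = -8470*(-65) = 550550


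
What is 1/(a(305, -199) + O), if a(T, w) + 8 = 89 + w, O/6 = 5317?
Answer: 1/31784 ≈ 3.1462e-5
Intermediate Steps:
O = 31902 (O = 6*5317 = 31902)
a(T, w) = 81 + w (a(T, w) = -8 + (89 + w) = 81 + w)
1/(a(305, -199) + O) = 1/((81 - 199) + 31902) = 1/(-118 + 31902) = 1/31784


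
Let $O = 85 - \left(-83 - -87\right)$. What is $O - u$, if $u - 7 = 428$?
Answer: $-354$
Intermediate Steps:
$u = 435$ ($u = 7 + 428 = 435$)
$O = 81$ ($O = 85 - \left(-83 + 87\right) = 85 - 4 = 81$)
$O - u = 81 - 435 = -354$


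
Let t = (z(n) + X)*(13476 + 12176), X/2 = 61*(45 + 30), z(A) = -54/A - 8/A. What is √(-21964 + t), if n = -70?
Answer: 12*√1996720705/35 ≈ 15320.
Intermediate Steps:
z(A) = -62/A
X = 9150 (X = 2*(61*(45 + 30)) = 2*(61*75) = 2*4575 = 9150)
t = 8215848212/35 (t = (-62/(-70) + 9150)*(13476 + 12176) = (-62*(-1/70) + 9150)*25652 = (31/35 + 9150)*25652 = (320281/35)*25652 = 8215848212/35 ≈ 2.3474e+8)
√(-21964 + t) = √(-21964 + 8215848212/35) = √(8215079472/35) = 12*√1996720705/35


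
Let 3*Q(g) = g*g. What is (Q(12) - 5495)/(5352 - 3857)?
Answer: -419/115 ≈ -3.6435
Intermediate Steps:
Q(g) = g²/3 (Q(g) = (g*g)/3 = g²/3)
(Q(12) - 5495)/(5352 - 3857) = ((⅓)*12² - 5495)/(5352 - 3857) = ((⅓)*144 - 5495)/1495 = (48 - 5495)*(1/1495) = -5447*1/1495 = -419/115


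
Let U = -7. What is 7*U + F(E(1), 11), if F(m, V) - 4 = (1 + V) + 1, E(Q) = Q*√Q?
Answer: -32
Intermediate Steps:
E(Q) = Q^(3/2)
F(m, V) = 6 + V (F(m, V) = 4 + ((1 + V) + 1) = 4 + (2 + V) = 6 + V)
7*U + F(E(1), 11) = 7*(-7) + (6 + 11) = -49 + 17 = -32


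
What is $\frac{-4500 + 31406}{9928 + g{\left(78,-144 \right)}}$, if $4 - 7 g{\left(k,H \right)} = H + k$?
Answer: $\frac{13453}{4969} \approx 2.7074$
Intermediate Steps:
$g{\left(k,H \right)} = \frac{4}{7} - \frac{H}{7} - \frac{k}{7}$ ($g{\left(k,H \right)} = \frac{4}{7} - \frac{H + k}{7} = \frac{4}{7} - \left(\frac{H}{7} + \frac{k}{7}\right) = \frac{4}{7} - \frac{H}{7} - \frac{k}{7}$)
$\frac{-4500 + 31406}{9928 + g{\left(78,-144 \right)}} = \frac{-4500 + 31406}{9928 - -10} = \frac{26906}{9928 + \left(\frac{4}{7} + \frac{144}{7} - \frac{78}{7}\right)} = \frac{26906}{9928 + 10} = \frac{26906}{9938} = 26906 \cdot \frac{1}{9938} = \frac{13453}{4969}$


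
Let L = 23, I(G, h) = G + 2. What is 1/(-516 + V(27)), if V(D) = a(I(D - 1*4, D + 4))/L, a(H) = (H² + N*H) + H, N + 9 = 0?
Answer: -23/11443 ≈ -0.0020100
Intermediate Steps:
I(G, h) = 2 + G
N = -9 (N = -9 + 0 = -9)
a(H) = H² - 8*H (a(H) = (H² - 9*H) + H = H² - 8*H)
V(D) = (-10 + D)*(-2 + D)/23 (V(D) = ((2 + (D - 1*4))*(-8 + (2 + (D - 1*4))))/23 = ((2 + (D - 4))*(-8 + (2 + (D - 4))))*(1/23) = ((2 + (-4 + D))*(-8 + (2 + (-4 + D))))*(1/23) = ((-2 + D)*(-8 + (-2 + D)))*(1/23) = ((-2 + D)*(-10 + D))*(1/23) = ((-10 + D)*(-2 + D))*(1/23) = (-10 + D)*(-2 + D)/23)
1/(-516 + V(27)) = 1/(-516 + (-10 + 27)*(-2 + 27)/23) = 1/(-516 + (1/23)*17*25) = 1/(-516 + 425/23) = 1/(-11443/23) = -23/11443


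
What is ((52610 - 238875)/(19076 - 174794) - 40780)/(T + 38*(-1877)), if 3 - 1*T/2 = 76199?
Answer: 6349993775/34836919524 ≈ 0.18228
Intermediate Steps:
T = -152392 (T = 6 - 2*76199 = 6 - 152398 = -152392)
((52610 - 238875)/(19076 - 174794) - 40780)/(T + 38*(-1877)) = ((52610 - 238875)/(19076 - 174794) - 40780)/(-152392 + 38*(-1877)) = (-186265/(-155718) - 40780)/(-152392 - 71326) = (-186265*(-1/155718) - 40780)/(-223718) = (186265/155718 - 40780)*(-1/223718) = -6349993775/155718*(-1/223718) = 6349993775/34836919524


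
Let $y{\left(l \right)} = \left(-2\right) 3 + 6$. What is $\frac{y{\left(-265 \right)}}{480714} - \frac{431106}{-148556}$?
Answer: $\frac{215553}{74278} \approx 2.902$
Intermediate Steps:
$y{\left(l \right)} = 0$ ($y{\left(l \right)} = -6 + 6 = 0$)
$\frac{y{\left(-265 \right)}}{480714} - \frac{431106}{-148556} = \frac{0}{480714} - \frac{431106}{-148556} = 0 \cdot \frac{1}{480714} - - \frac{215553}{74278} = 0 + \frac{215553}{74278} = \frac{215553}{74278}$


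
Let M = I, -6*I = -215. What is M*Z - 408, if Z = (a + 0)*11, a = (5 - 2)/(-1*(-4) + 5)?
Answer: -4979/18 ≈ -276.61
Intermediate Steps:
I = 215/6 (I = -⅙*(-215) = 215/6 ≈ 35.833)
a = ⅓ (a = 3/(4 + 5) = 3/9 = 3*(⅑) = ⅓ ≈ 0.33333)
M = 215/6 ≈ 35.833
Z = 11/3 (Z = (⅓ + 0)*11 = (⅓)*11 = 11/3 ≈ 3.6667)
M*Z - 408 = (215/6)*(11/3) - 408 = 2365/18 - 408 = -4979/18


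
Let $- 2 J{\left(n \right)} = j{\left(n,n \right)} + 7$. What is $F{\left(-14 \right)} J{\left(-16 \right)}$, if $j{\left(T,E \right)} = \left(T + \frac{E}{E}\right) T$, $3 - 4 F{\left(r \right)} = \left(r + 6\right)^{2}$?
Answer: $\frac{15067}{8} \approx 1883.4$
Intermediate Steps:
$F{\left(r \right)} = \frac{3}{4} - \frac{\left(6 + r\right)^{2}}{4}$ ($F{\left(r \right)} = \frac{3}{4} - \frac{\left(r + 6\right)^{2}}{4} = \frac{3}{4} - \frac{\left(6 + r\right)^{2}}{4}$)
$j{\left(T,E \right)} = T \left(1 + T\right)$ ($j{\left(T,E \right)} = \left(T + 1\right) T = \left(1 + T\right) T = T \left(1 + T\right)$)
$J{\left(n \right)} = - \frac{7}{2} - \frac{n \left(1 + n\right)}{2}$ ($J{\left(n \right)} = - \frac{n \left(1 + n\right) + 7}{2} = - \frac{7 + n \left(1 + n\right)}{2} = - \frac{7}{2} - \frac{n \left(1 + n\right)}{2}$)
$F{\left(-14 \right)} J{\left(-16 \right)} = \left(\frac{3}{4} - \frac{\left(6 - 14\right)^{2}}{4}\right) \left(- \frac{7}{2} - - 8 \left(1 - 16\right)\right) = \left(\frac{3}{4} - \frac{\left(-8\right)^{2}}{4}\right) \left(- \frac{7}{2} - \left(-8\right) \left(-15\right)\right) = \left(\frac{3}{4} - 16\right) \left(- \frac{7}{2} - 120\right) = \left(\frac{3}{4} - 16\right) \left(- \frac{247}{2}\right) = \left(- \frac{61}{4}\right) \left(- \frac{247}{2}\right) = \frac{15067}{8}$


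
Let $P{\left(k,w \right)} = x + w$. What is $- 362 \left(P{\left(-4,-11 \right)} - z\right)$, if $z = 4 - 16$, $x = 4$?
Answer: $-1810$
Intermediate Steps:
$z = -12$ ($z = 4 - 16 = -12$)
$P{\left(k,w \right)} = 4 + w$
$- 362 \left(P{\left(-4,-11 \right)} - z\right) = - 362 \left(\left(4 - 11\right) - -12\right) = - 362 \left(-7 + 12\right) = - 362 \cdot 5 = \left(-1\right) 1810 = -1810$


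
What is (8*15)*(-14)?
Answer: -1680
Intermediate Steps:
(8*15)*(-14) = 120*(-14) = -1680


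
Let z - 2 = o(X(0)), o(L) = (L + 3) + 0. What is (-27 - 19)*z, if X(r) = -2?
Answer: -138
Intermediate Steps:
o(L) = 3 + L (o(L) = (3 + L) + 0 = 3 + L)
z = 3 (z = 2 + (3 - 2) = 2 + 1 = 3)
(-27 - 19)*z = (-27 - 19)*3 = -46*3 = -138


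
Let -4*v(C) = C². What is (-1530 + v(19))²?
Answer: 42003361/16 ≈ 2.6252e+6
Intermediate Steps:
v(C) = -C²/4
(-1530 + v(19))² = (-1530 - ¼*19²)² = (-1530 - ¼*361)² = (-1530 - 361/4)² = (-6481/4)² = 42003361/16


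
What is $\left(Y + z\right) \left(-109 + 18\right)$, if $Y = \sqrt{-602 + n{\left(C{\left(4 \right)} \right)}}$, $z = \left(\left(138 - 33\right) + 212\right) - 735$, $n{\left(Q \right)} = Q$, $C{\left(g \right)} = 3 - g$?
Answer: $38038 - 273 i \sqrt{67} \approx 38038.0 - 2234.6 i$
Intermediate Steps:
$z = -418$ ($z = \left(105 + 212\right) - 735 = 317 - 735 = -418$)
$Y = 3 i \sqrt{67}$ ($Y = \sqrt{-602 + \left(3 - 4\right)} = \sqrt{-602 - 1} = \sqrt{-603} = 3 i \sqrt{67} \approx 24.556 i$)
$\left(Y + z\right) \left(-109 + 18\right) = \left(3 i \sqrt{67} - 418\right) \left(-109 + 18\right) = \left(-418 + 3 i \sqrt{67}\right) \left(-91\right) = 38038 - 273 i \sqrt{67}$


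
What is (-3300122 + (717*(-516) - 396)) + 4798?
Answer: -3665692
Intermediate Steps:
(-3300122 + (717*(-516) - 396)) + 4798 = (-3300122 + (-369972 - 396)) + 4798 = (-3300122 - 370368) + 4798 = -3670490 + 4798 = -3665692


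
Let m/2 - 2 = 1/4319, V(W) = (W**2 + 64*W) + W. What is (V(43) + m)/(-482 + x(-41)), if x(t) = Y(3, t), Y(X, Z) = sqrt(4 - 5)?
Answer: -9676012148/1003411675 - 20074714*I/1003411675 ≈ -9.6431 - 0.020006*I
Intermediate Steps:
Y(X, Z) = I (Y(X, Z) = sqrt(-1) = I)
V(W) = W**2 + 65*W
x(t) = I
m = 17278/4319 (m = 4 + 2/4319 = 17278/4319 ≈ 4.0005)
(V(43) + m)/(-482 + x(-41)) = (43*(65 + 43) + 17278/4319)/(-482 + I) = (43*108 + 17278/4319)*((-482 - I)/232325) = (4644 + 17278/4319)*((-482 - I)/232325) = 20074714*((-482 - I)/232325)/4319 = 20074714*(-482 - I)/1003411675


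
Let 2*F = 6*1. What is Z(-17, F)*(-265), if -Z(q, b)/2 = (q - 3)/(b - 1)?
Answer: -5300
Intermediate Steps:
F = 3 (F = (6*1)/2 = (½)*6 = 3)
Z(q, b) = -2*(-3 + q)/(-1 + b) (Z(q, b) = -2*(q - 3)/(b - 1) = -2*(-3 + q)/(-1 + b))
Z(-17, F)*(-265) = (2*(3 - 1*(-17))/(-1 + 3))*(-265) = (2*(3 + 17)/2)*(-265) = (2*(½)*20)*(-265) = 20*(-265) = -5300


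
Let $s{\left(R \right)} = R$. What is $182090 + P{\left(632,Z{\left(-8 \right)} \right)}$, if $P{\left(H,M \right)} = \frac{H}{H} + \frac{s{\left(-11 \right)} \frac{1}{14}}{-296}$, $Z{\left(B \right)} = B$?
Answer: $\frac{754585115}{4144} \approx 1.8209 \cdot 10^{5}$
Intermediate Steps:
$P{\left(H,M \right)} = \frac{4155}{4144}$ ($P{\left(H,M \right)} = \frac{H}{H} + \frac{\left(-11\right) \frac{1}{14}}{-296} = 1 + \left(-11\right) \frac{1}{14} \left(- \frac{1}{296}\right) = 1 - - \frac{11}{4144} = 1 + \frac{11}{4144} = \frac{4155}{4144}$)
$182090 + P{\left(632,Z{\left(-8 \right)} \right)} = 182090 + \frac{4155}{4144} = \frac{754585115}{4144}$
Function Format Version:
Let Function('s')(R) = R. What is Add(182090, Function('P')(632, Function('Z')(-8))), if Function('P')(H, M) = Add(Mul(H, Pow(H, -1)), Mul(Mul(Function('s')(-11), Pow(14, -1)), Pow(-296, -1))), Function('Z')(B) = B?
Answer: Rational(754585115, 4144) ≈ 1.8209e+5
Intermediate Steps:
Function('P')(H, M) = Rational(4155, 4144) (Function('P')(H, M) = Add(Mul(H, Pow(H, -1)), Mul(Mul(-11, Pow(14, -1)), Pow(-296, -1))) = Add(1, Mul(Mul(-11, Rational(1, 14)), Rational(-1, 296))) = Add(1, Mul(Rational(-11, 14), Rational(-1, 296))) = Add(1, Rational(11, 4144)) = Rational(4155, 4144))
Add(182090, Function('P')(632, Function('Z')(-8))) = Add(182090, Rational(4155, 4144)) = Rational(754585115, 4144)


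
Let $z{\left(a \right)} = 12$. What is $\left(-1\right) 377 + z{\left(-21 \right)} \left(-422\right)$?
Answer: $-5441$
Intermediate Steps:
$\left(-1\right) 377 + z{\left(-21 \right)} \left(-422\right) = \left(-1\right) 377 + 12 \left(-422\right) = -377 - 5064 = -5441$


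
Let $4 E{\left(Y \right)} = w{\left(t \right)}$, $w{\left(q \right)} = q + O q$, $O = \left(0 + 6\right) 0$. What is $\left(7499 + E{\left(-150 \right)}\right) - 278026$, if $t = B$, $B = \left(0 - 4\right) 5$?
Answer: $-270532$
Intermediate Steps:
$O = 0$ ($O = 6 \cdot 0 = 0$)
$B = -20$ ($B = \left(-4\right) 5 = -20$)
$t = -20$
$w{\left(q \right)} = q$ ($w{\left(q \right)} = q + 0 q = q + 0 = q$)
$E{\left(Y \right)} = -5$ ($E{\left(Y \right)} = \frac{1}{4} \left(-20\right) = -5$)
$\left(7499 + E{\left(-150 \right)}\right) - 278026 = \left(7499 - 5\right) - 278026 = 7494 - 278026 = -270532$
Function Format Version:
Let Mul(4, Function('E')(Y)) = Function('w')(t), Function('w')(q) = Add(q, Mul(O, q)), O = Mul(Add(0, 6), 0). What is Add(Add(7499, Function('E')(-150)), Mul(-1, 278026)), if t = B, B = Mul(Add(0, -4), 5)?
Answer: -270532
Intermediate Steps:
O = 0 (O = Mul(6, 0) = 0)
B = -20 (B = Mul(-4, 5) = -20)
t = -20
Function('w')(q) = q (Function('w')(q) = Add(q, Mul(0, q)) = Add(q, 0) = q)
Function('E')(Y) = -5 (Function('E')(Y) = Mul(Rational(1, 4), -20) = -5)
Add(Add(7499, Function('E')(-150)), Mul(-1, 278026)) = Add(Add(7499, -5), Mul(-1, 278026)) = Add(7494, -278026) = -270532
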